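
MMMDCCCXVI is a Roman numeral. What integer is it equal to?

MMMDCCCXVI: M=1000, M=1000, M=1000, D=500, C=100, C=100, C=100, X=10, V=5, I=1
1000 + 1000 + 1000 + 500 + 100 + 100 + 100 + 10 + 5 + 1 = 3816

3816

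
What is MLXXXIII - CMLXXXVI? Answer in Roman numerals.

MLXXXIII = 1083
CMLXXXVI = 986
1083 - 986 = 97

XCVII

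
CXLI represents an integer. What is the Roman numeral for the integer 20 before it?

CXLI = 141
141 - 20 = 121

CXXI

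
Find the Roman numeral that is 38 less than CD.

CD = 400
400 - 38 = 362

CCCLXII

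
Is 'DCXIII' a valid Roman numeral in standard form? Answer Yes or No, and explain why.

'DCXIII': Check the rules: uses only the symbols I, V, X, L, C, D, M; no symbol is repeated more than three times in a row; V, L and D each appear at most once; no smaller symbol precedes a larger one (values never increase from left to right). Value: D (500) + C (100) + X (10) + I (1) + I (1) + I (1) = 613. So it is a valid standard Roman numeral.

Yes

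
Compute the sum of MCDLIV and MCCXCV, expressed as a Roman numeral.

MCDLIV = 1454
MCCXCV = 1295
1454 + 1295 = 2749

MMDCCXLIX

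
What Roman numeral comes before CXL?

CXL = 140, so the previous integer is 140 - 1 = 139

CXXXIX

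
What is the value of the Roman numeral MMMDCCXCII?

MMMDCCXCII: M=1000, M=1000, M=1000, D=500, C=100, C=100, XC=90, I=1, I=1
1000 + 1000 + 1000 + 500 + 100 + 100 + 90 + 1 + 1 = 3792

3792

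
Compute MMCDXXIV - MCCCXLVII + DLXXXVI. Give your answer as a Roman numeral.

MMCDXXIV = 2424, MCCCXLVII = 1347, DLXXXVI = 586
2424 - 1347 = 1077
1077 + 586 = 1663

MDCLXIII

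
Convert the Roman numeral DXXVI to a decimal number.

DXXVI: D=500, X=10, X=10, V=5, I=1
500 + 10 + 10 + 5 + 1 = 526

526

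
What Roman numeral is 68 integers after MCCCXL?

MCCCXL = 1340
1340 + 68 = 1408

MCDVIII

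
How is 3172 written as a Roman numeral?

Convert 3172 to Roman numerals:
  3172 contains 3×1000 (MMM)
  172 contains 1×100 (C)
  72 contains 1×50 (L)
  22 contains 2×10 (XX)
  2 contains 2×1 (II)

MMMCLXXII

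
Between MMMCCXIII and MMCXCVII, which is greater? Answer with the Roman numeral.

MMMCCXIII = 3213
MMCXCVII = 2197
3213 is larger

MMMCCXIII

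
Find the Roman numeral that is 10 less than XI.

XI = 11
11 - 10 = 1

I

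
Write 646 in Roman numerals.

Convert 646 to Roman numerals:
  646 contains 1×500 (D)
  146 contains 1×100 (C)
  46 contains 1×40 (XL)
  6 contains 1×5 (V)
  1 contains 1×1 (I)

DCXLVI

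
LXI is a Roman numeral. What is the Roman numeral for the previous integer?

LXI = 61; previous is 60

LX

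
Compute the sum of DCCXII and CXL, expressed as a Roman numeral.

DCCXII = 712
CXL = 140
712 + 140 = 852

DCCCLII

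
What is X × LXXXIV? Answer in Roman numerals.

X = 10
LXXXIV = 84
10 × 84 = 840

DCCCXL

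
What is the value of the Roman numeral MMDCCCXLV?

MMDCCCXLV: M=1000, M=1000, D=500, C=100, C=100, C=100, XL=40, V=5
1000 + 1000 + 500 + 100 + 100 + 100 + 40 + 5 = 2845

2845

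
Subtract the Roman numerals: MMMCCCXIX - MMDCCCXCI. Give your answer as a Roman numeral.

MMMCCCXIX = 3319
MMDCCCXCI = 2891
3319 - 2891 = 428

CDXXVIII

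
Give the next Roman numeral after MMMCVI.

MMMCVI = 3106; next is 3107

MMMCVII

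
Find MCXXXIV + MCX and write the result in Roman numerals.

MCXXXIV = 1134
MCX = 1110
1134 + 1110 = 2244

MMCCXLIV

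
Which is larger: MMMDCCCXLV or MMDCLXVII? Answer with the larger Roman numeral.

MMMDCCCXLV = 3845
MMDCLXVII = 2667
3845 is larger

MMMDCCCXLV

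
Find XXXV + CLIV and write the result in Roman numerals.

XXXV = 35
CLIV = 154
35 + 154 = 189

CLXXXIX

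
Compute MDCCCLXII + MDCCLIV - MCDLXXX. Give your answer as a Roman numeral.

MDCCCLXII = 1862, MDCCLIV = 1754, MCDLXXX = 1480
1862 + 1754 = 3616
3616 - 1480 = 2136

MMCXXXVI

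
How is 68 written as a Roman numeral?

Convert 68 to Roman numerals:
  68 contains 1×50 (L)
  18 contains 1×10 (X)
  8 contains 1×5 (V)
  3 contains 3×1 (III)

LXVIII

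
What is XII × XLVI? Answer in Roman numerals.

XII = 12
XLVI = 46
12 × 46 = 552

DLII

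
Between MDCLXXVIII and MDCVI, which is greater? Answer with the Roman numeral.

MDCLXXVIII = 1678
MDCVI = 1606
1678 is larger

MDCLXXVIII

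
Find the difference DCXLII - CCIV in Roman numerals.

DCXLII = 642
CCIV = 204
642 - 204 = 438

CDXXXVIII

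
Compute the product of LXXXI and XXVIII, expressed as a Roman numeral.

LXXXI = 81
XXVIII = 28
81 × 28 = 2268

MMCCLXVIII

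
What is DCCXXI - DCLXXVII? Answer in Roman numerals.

DCCXXI = 721
DCLXXVII = 677
721 - 677 = 44

XLIV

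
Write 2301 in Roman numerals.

Convert 2301 to Roman numerals:
  2301 contains 2×1000 (MM)
  301 contains 3×100 (CCC)
  1 contains 1×1 (I)

MMCCCI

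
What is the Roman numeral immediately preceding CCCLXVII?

CCCLXVII = 367, so the previous integer is 367 - 1 = 366

CCCLXVI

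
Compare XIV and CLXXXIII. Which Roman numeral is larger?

XIV = 14
CLXXXIII = 183
183 is larger

CLXXXIII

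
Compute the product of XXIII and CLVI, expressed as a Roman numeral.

XXIII = 23
CLVI = 156
23 × 156 = 3588

MMMDLXXXVIII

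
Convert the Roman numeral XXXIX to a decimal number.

XXXIX: X=10, X=10, X=10, IX=9
10 + 10 + 10 + 9 = 39

39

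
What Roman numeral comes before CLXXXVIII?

CLXXXVIII = 188; previous is 187

CLXXXVII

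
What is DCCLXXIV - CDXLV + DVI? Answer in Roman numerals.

DCCLXXIV = 774, CDXLV = 445, DVI = 506
774 - 445 = 329
329 + 506 = 835

DCCCXXXV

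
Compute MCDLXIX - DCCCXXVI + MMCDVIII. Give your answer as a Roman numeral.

MCDLXIX = 1469, DCCCXXVI = 826, MMCDVIII = 2408
1469 - 826 = 643
643 + 2408 = 3051

MMMLI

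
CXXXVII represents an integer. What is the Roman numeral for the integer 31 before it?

CXXXVII = 137
137 - 31 = 106

CVI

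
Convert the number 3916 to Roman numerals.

Convert 3916 to Roman numerals:
  3916 contains 3×1000 (MMM)
  916 contains 1×900 (CM)
  16 contains 1×10 (X)
  6 contains 1×5 (V)
  1 contains 1×1 (I)

MMMCMXVI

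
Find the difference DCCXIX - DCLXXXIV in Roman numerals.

DCCXIX = 719
DCLXXXIV = 684
719 - 684 = 35

XXXV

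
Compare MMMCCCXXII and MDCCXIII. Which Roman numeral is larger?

MMMCCCXXII = 3322
MDCCXIII = 1713
3322 is larger

MMMCCCXXII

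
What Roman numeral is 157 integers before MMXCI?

MMXCI = 2091
2091 - 157 = 1934

MCMXXXIV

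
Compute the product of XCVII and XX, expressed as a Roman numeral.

XCVII = 97
XX = 20
97 × 20 = 1940

MCMXL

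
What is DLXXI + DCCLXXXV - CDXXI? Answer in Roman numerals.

DLXXI = 571, DCCLXXXV = 785, CDXXI = 421
571 + 785 = 1356
1356 - 421 = 935

CMXXXV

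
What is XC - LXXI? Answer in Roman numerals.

XC = 90
LXXI = 71
90 - 71 = 19

XIX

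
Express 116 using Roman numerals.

Convert 116 to Roman numerals:
  116 contains 1×100 (C)
  16 contains 1×10 (X)
  6 contains 1×5 (V)
  1 contains 1×1 (I)

CXVI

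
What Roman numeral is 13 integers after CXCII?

CXCII = 192
192 + 13 = 205

CCV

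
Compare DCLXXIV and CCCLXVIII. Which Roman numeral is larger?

DCLXXIV = 674
CCCLXVIII = 368
674 is larger

DCLXXIV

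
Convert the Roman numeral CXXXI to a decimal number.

CXXXI: C=100, X=10, X=10, X=10, I=1
100 + 10 + 10 + 10 + 1 = 131

131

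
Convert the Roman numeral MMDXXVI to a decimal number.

MMDXXVI: M=1000, M=1000, D=500, X=10, X=10, V=5, I=1
1000 + 1000 + 500 + 10 + 10 + 5 + 1 = 2526

2526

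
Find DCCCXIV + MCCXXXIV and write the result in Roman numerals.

DCCCXIV = 814
MCCXXXIV = 1234
814 + 1234 = 2048

MMXLVIII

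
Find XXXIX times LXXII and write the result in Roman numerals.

XXXIX = 39
LXXII = 72
39 × 72 = 2808

MMDCCCVIII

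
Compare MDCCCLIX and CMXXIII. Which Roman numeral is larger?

MDCCCLIX = 1859
CMXXIII = 923
1859 is larger

MDCCCLIX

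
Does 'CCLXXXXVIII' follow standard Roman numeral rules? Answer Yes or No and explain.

'CCLXXXXVIII': More than 3 consecutive X's

No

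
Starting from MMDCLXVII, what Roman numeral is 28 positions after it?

MMDCLXVII = 2667
2667 + 28 = 2695

MMDCXCV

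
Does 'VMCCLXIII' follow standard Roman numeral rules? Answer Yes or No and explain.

'VMCCLXIII': Invalid subtractive combination: VM

No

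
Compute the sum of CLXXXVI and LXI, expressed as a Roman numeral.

CLXXXVI = 186
LXI = 61
186 + 61 = 247

CCXLVII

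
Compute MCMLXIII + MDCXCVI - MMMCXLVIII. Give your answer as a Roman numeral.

MCMLXIII = 1963, MDCXCVI = 1696, MMMCXLVIII = 3148
1963 + 1696 = 3659
3659 - 3148 = 511

DXI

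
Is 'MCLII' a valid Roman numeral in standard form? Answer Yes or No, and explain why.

'MCLII': Check the rules: uses only the symbols I, V, X, L, C, D, M; no symbol is repeated more than three times in a row; V, L and D each appear at most once; no smaller symbol precedes a larger one (values never increase from left to right). Value: M (1000) + C (100) + L (50) + I (1) + I (1) = 1152. So it is a valid standard Roman numeral.

Yes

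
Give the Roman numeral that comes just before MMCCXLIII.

MMCCXLIII = 2243; previous is 2242

MMCCXLII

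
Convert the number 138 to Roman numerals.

Convert 138 to Roman numerals:
  138 contains 1×100 (C)
  38 contains 3×10 (XXX)
  8 contains 1×5 (V)
  3 contains 3×1 (III)

CXXXVIII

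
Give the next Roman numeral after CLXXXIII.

CLXXXIII = 183; next is 184

CLXXXIV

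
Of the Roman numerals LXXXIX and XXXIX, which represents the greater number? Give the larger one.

LXXXIX = 89
XXXIX = 39
89 is larger

LXXXIX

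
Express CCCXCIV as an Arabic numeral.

CCCXCIV: C=100, C=100, C=100, XC=90, IV=4
100 + 100 + 100 + 90 + 4 = 394

394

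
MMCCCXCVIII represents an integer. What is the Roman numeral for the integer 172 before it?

MMCCCXCVIII = 2398
2398 - 172 = 2226

MMCCXXVI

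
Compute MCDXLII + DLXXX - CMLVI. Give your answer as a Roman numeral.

MCDXLII = 1442, DLXXX = 580, CMLVI = 956
1442 + 580 = 2022
2022 - 956 = 1066

MLXVI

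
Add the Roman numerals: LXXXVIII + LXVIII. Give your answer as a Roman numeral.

LXXXVIII = 88
LXVIII = 68
88 + 68 = 156

CLVI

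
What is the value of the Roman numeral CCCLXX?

CCCLXX: C=100, C=100, C=100, L=50, X=10, X=10
100 + 100 + 100 + 50 + 10 + 10 = 370

370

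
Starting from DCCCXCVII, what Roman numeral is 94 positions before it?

DCCCXCVII = 897
897 - 94 = 803

DCCCIII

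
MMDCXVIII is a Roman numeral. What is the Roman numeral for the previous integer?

MMDCXVIII = 2618, so the previous integer is 2618 - 1 = 2617

MMDCXVII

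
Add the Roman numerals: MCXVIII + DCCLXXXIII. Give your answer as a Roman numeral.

MCXVIII = 1118
DCCLXXXIII = 783
1118 + 783 = 1901

MCMI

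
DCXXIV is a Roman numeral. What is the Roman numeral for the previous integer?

DCXXIV = 624, so the previous integer is 624 - 1 = 623

DCXXIII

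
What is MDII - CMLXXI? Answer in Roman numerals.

MDII = 1502
CMLXXI = 971
1502 - 971 = 531

DXXXI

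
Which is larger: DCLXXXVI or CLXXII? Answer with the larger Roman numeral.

DCLXXXVI = 686
CLXXII = 172
686 is larger

DCLXXXVI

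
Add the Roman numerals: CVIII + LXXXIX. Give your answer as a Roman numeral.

CVIII = 108
LXXXIX = 89
108 + 89 = 197

CXCVII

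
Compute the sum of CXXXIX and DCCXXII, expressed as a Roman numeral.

CXXXIX = 139
DCCXXII = 722
139 + 722 = 861

DCCCLXI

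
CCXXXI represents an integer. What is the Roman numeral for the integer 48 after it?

CCXXXI = 231
231 + 48 = 279

CCLXXIX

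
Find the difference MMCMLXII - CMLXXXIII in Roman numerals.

MMCMLXII = 2962
CMLXXXIII = 983
2962 - 983 = 1979

MCMLXXIX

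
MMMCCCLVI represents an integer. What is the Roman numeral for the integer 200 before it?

MMMCCCLVI = 3356
3356 - 200 = 3156

MMMCLVI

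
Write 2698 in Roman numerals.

Convert 2698 to Roman numerals:
  2698 contains 2×1000 (MM)
  698 contains 1×500 (D)
  198 contains 1×100 (C)
  98 contains 1×90 (XC)
  8 contains 1×5 (V)
  3 contains 3×1 (III)

MMDCXCVIII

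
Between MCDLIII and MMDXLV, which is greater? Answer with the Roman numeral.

MCDLIII = 1453
MMDXLV = 2545
2545 is larger

MMDXLV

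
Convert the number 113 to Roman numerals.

Convert 113 to Roman numerals:
  113 contains 1×100 (C)
  13 contains 1×10 (X)
  3 contains 3×1 (III)

CXIII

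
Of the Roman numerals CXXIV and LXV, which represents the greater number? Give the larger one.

CXXIV = 124
LXV = 65
124 is larger

CXXIV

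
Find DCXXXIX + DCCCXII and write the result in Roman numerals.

DCXXXIX = 639
DCCCXII = 812
639 + 812 = 1451

MCDLI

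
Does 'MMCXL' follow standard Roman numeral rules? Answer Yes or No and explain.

'MMCXL': Check the rules: uses only the symbols I, V, X, L, C, D, M; no symbol is repeated more than three times in a row; V, L and D each appear at most once; the only place a smaller symbol precedes a larger one is the allowed subtractive pair XL, the symbol right after such a pair (if any) is smaller than the pair's first symbol, and otherwise the values never increase from left to right. Value: M (1000) + M (1000) + C (100) + XL (40) = 2140. So it is a valid standard Roman numeral.

Yes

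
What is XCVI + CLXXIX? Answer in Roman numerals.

XCVI = 96
CLXXIX = 179
96 + 179 = 275

CCLXXV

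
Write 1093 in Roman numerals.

Convert 1093 to Roman numerals:
  1093 contains 1×1000 (M)
  93 contains 1×90 (XC)
  3 contains 3×1 (III)

MXCIII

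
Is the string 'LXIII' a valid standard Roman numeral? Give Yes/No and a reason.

'LXIII': Check the rules: uses only the symbols I, V, X, L, C, D, M; no symbol is repeated more than three times in a row; V, L and D each appear at most once; no smaller symbol precedes a larger one (values never increase from left to right). Value: L (50) + X (10) + I (1) + I (1) + I (1) = 63. So it is a valid standard Roman numeral.

Yes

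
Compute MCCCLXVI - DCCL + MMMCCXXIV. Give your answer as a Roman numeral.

MCCCLXVI = 1366, DCCL = 750, MMMCCXXIV = 3224
1366 - 750 = 616
616 + 3224 = 3840

MMMDCCCXL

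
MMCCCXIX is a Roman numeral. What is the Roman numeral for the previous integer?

MMCCCXIX = 2319, so the previous integer is 2319 - 1 = 2318

MMCCCXVIII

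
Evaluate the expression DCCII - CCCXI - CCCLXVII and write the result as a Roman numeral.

DCCII = 702, CCCXI = 311, CCCLXVII = 367
702 - 311 = 391
391 - 367 = 24

XXIV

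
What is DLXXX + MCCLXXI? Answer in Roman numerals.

DLXXX = 580
MCCLXXI = 1271
580 + 1271 = 1851

MDCCCLI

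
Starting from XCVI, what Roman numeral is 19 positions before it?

XCVI = 96
96 - 19 = 77

LXXVII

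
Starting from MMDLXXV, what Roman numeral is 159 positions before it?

MMDLXXV = 2575
2575 - 159 = 2416

MMCDXVI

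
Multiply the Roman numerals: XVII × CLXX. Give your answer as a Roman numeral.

XVII = 17
CLXX = 170
17 × 170 = 2890

MMDCCCXC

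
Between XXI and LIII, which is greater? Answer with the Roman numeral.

XXI = 21
LIII = 53
53 is larger

LIII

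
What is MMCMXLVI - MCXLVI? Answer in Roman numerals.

MMCMXLVI = 2946
MCXLVI = 1146
2946 - 1146 = 1800

MDCCC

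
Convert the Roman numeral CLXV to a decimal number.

CLXV: C=100, L=50, X=10, V=5
100 + 50 + 10 + 5 = 165

165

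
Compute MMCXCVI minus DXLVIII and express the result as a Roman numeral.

MMCXCVI = 2196
DXLVIII = 548
2196 - 548 = 1648

MDCXLVIII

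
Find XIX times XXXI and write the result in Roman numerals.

XIX = 19
XXXI = 31
19 × 31 = 589

DLXXXIX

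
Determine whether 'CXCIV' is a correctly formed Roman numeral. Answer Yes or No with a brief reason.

'CXCIV': Check the rules: uses only the symbols I, V, X, L, C, D, M; no symbol is repeated more than three times in a row; V, L and D each appear at most once; the only places a smaller symbol precedes a larger one are the allowed subtractive pairs XC, IV, the symbol right after such a pair (if any) is smaller than the pair's first symbol, and otherwise the values never increase from left to right. Value: C (100) + XC (90) + IV (4) = 194. So it is a valid standard Roman numeral.

Yes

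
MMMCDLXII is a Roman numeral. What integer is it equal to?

MMMCDLXII: M=1000, M=1000, M=1000, CD=400, L=50, X=10, I=1, I=1
1000 + 1000 + 1000 + 400 + 50 + 10 + 1 + 1 = 3462

3462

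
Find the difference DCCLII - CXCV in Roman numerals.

DCCLII = 752
CXCV = 195
752 - 195 = 557

DLVII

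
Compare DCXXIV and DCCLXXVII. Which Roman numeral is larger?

DCXXIV = 624
DCCLXXVII = 777
777 is larger

DCCLXXVII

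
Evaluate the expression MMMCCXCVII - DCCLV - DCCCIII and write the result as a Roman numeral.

MMMCCXCVII = 3297, DCCLV = 755, DCCCIII = 803
3297 - 755 = 2542
2542 - 803 = 1739

MDCCXXXIX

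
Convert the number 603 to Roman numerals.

Convert 603 to Roman numerals:
  603 contains 1×500 (D)
  103 contains 1×100 (C)
  3 contains 3×1 (III)

DCIII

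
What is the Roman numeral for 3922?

Convert 3922 to Roman numerals:
  3922 contains 3×1000 (MMM)
  922 contains 1×900 (CM)
  22 contains 2×10 (XX)
  2 contains 2×1 (II)

MMMCMXXII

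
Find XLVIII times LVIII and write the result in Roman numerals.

XLVIII = 48
LVIII = 58
48 × 58 = 2784

MMDCCLXXXIV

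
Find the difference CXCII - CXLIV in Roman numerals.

CXCII = 192
CXLIV = 144
192 - 144 = 48

XLVIII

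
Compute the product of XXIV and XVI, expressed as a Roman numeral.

XXIV = 24
XVI = 16
24 × 16 = 384

CCCLXXXIV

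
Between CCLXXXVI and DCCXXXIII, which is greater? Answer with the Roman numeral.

CCLXXXVI = 286
DCCXXXIII = 733
733 is larger

DCCXXXIII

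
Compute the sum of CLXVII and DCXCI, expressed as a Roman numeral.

CLXVII = 167
DCXCI = 691
167 + 691 = 858

DCCCLVIII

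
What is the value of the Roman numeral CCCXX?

CCCXX: C=100, C=100, C=100, X=10, X=10
100 + 100 + 100 + 10 + 10 = 320

320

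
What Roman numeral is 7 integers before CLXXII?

CLXXII = 172
172 - 7 = 165

CLXV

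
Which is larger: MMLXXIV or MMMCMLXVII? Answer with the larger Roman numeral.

MMLXXIV = 2074
MMMCMLXVII = 3967
3967 is larger

MMMCMLXVII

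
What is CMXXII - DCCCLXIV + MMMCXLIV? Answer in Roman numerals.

CMXXII = 922, DCCCLXIV = 864, MMMCXLIV = 3144
922 - 864 = 58
58 + 3144 = 3202

MMMCCII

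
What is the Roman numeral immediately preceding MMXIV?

MMXIV = 2014, so the previous integer is 2014 - 1 = 2013

MMXIII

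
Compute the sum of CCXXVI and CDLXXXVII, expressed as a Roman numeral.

CCXXVI = 226
CDLXXXVII = 487
226 + 487 = 713

DCCXIII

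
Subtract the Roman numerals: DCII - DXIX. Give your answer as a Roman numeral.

DCII = 602
DXIX = 519
602 - 519 = 83

LXXXIII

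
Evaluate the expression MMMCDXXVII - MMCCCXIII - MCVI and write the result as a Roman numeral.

MMMCDXXVII = 3427, MMCCCXIII = 2313, MCVI = 1106
3427 - 2313 = 1114
1114 - 1106 = 8

VIII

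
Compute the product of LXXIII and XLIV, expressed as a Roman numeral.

LXXIII = 73
XLIV = 44
73 × 44 = 3212

MMMCCXII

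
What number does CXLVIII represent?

CXLVIII: C=100, XL=40, V=5, I=1, I=1, I=1
100 + 40 + 5 + 1 + 1 + 1 = 148

148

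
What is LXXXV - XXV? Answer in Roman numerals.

LXXXV = 85
XXV = 25
85 - 25 = 60

LX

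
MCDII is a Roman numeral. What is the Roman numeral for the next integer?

MCDII = 1402; next is 1403

MCDIII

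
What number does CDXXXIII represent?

CDXXXIII: CD=400, X=10, X=10, X=10, I=1, I=1, I=1
400 + 10 + 10 + 10 + 1 + 1 + 1 = 433

433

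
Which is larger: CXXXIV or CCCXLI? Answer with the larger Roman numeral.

CXXXIV = 134
CCCXLI = 341
341 is larger

CCCXLI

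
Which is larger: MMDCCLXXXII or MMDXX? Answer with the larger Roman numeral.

MMDCCLXXXII = 2782
MMDXX = 2520
2782 is larger

MMDCCLXXXII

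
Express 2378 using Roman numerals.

Convert 2378 to Roman numerals:
  2378 contains 2×1000 (MM)
  378 contains 3×100 (CCC)
  78 contains 1×50 (L)
  28 contains 2×10 (XX)
  8 contains 1×5 (V)
  3 contains 3×1 (III)

MMCCCLXXVIII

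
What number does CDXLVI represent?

CDXLVI: CD=400, XL=40, V=5, I=1
400 + 40 + 5 + 1 = 446

446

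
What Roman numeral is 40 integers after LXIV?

LXIV = 64
64 + 40 = 104

CIV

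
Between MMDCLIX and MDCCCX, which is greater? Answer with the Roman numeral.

MMDCLIX = 2659
MDCCCX = 1810
2659 is larger

MMDCLIX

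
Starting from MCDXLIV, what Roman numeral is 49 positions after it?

MCDXLIV = 1444
1444 + 49 = 1493

MCDXCIII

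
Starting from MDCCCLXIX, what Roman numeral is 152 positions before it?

MDCCCLXIX = 1869
1869 - 152 = 1717

MDCCXVII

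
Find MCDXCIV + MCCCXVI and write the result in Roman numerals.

MCDXCIV = 1494
MCCCXVI = 1316
1494 + 1316 = 2810

MMDCCCX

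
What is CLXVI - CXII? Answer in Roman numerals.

CLXVI = 166
CXII = 112
166 - 112 = 54

LIV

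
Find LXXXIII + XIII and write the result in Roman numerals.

LXXXIII = 83
XIII = 13
83 + 13 = 96

XCVI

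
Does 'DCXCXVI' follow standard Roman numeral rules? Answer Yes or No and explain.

'DCXCXVI': X cannot come right after the subtractive pair XC: once X is subtracted in XC, the next symbol must be smaller than X

No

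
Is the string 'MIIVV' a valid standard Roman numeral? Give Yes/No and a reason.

'MIIVV': V should not appear more than once

No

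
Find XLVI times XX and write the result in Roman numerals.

XLVI = 46
XX = 20
46 × 20 = 920

CMXX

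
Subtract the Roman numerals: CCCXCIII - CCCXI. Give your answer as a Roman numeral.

CCCXCIII = 393
CCCXI = 311
393 - 311 = 82

LXXXII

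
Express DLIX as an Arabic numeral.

DLIX: D=500, L=50, IX=9
500 + 50 + 9 = 559

559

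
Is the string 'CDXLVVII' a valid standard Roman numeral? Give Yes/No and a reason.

'CDXLVVII': V should not appear more than once

No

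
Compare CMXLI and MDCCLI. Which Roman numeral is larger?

CMXLI = 941
MDCCLI = 1751
1751 is larger

MDCCLI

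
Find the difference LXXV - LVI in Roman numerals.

LXXV = 75
LVI = 56
75 - 56 = 19

XIX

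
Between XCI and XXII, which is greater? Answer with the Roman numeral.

XCI = 91
XXII = 22
91 is larger

XCI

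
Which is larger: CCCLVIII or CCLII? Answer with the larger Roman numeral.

CCCLVIII = 358
CCLII = 252
358 is larger

CCCLVIII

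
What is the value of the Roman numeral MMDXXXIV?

MMDXXXIV: M=1000, M=1000, D=500, X=10, X=10, X=10, IV=4
1000 + 1000 + 500 + 10 + 10 + 10 + 4 = 2534

2534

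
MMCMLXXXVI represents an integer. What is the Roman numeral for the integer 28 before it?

MMCMLXXXVI = 2986
2986 - 28 = 2958

MMCMLVIII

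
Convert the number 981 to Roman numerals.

Convert 981 to Roman numerals:
  981 contains 1×900 (CM)
  81 contains 1×50 (L)
  31 contains 3×10 (XXX)
  1 contains 1×1 (I)

CMLXXXI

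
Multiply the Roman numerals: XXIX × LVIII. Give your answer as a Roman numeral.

XXIX = 29
LVIII = 58
29 × 58 = 1682

MDCLXXXII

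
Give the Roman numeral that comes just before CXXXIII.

CXXXIII = 133, so the previous integer is 133 - 1 = 132

CXXXII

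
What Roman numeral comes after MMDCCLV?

MMDCCLV = 2755, so the next integer is 2755 + 1 = 2756

MMDCCLVI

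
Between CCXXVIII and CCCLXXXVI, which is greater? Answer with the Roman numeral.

CCXXVIII = 228
CCCLXXXVI = 386
386 is larger

CCCLXXXVI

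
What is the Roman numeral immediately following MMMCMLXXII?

MMMCMLXXII = 3972; next is 3973

MMMCMLXXIII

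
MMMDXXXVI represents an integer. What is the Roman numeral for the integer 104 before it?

MMMDXXXVI = 3536
3536 - 104 = 3432

MMMCDXXXII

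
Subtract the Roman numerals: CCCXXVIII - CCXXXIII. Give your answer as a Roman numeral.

CCCXXVIII = 328
CCXXXIII = 233
328 - 233 = 95

XCV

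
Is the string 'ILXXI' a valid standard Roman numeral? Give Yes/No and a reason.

'ILXXI': Invalid subtractive combination: IL

No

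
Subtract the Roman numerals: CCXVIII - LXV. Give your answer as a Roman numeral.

CCXVIII = 218
LXV = 65
218 - 65 = 153

CLIII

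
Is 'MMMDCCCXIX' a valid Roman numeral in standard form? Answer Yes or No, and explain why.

'MMMDCCCXIX': Check the rules: uses only the symbols I, V, X, L, C, D, M; no symbol is repeated more than three times in a row; V, L and D each appear at most once; the only place a smaller symbol precedes a larger one is the allowed subtractive pair IX, the symbol right after such a pair (if any) is smaller than the pair's first symbol, and otherwise the values never increase from left to right. Value: M (1000) + M (1000) + M (1000) + D (500) + C (100) + C (100) + C (100) + X (10) + IX (9) = 3819. So it is a valid standard Roman numeral.

Yes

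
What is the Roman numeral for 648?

Convert 648 to Roman numerals:
  648 contains 1×500 (D)
  148 contains 1×100 (C)
  48 contains 1×40 (XL)
  8 contains 1×5 (V)
  3 contains 3×1 (III)

DCXLVIII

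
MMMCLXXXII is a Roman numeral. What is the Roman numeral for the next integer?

MMMCLXXXII = 3182, so the next integer is 3182 + 1 = 3183

MMMCLXXXIII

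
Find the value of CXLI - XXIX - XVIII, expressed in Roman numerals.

CXLI = 141, XXIX = 29, XVIII = 18
141 - 29 = 112
112 - 18 = 94

XCIV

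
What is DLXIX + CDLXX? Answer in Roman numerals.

DLXIX = 569
CDLXX = 470
569 + 470 = 1039

MXXXIX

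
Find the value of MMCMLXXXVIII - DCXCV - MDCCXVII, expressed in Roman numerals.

MMCMLXXXVIII = 2988, DCXCV = 695, MDCCXVII = 1717
2988 - 695 = 2293
2293 - 1717 = 576

DLXXVI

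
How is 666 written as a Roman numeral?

Convert 666 to Roman numerals:
  666 contains 1×500 (D)
  166 contains 1×100 (C)
  66 contains 1×50 (L)
  16 contains 1×10 (X)
  6 contains 1×5 (V)
  1 contains 1×1 (I)

DCLXVI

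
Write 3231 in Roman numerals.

Convert 3231 to Roman numerals:
  3231 contains 3×1000 (MMM)
  231 contains 2×100 (CC)
  31 contains 3×10 (XXX)
  1 contains 1×1 (I)

MMMCCXXXI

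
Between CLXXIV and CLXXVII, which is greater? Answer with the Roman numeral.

CLXXIV = 174
CLXXVII = 177
177 is larger

CLXXVII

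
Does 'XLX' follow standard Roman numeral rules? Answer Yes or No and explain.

'XLX': X cannot come right after the subtractive pair XL: once X is subtracted in XL, the next symbol must be smaller than X

No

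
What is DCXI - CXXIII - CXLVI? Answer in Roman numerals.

DCXI = 611, CXXIII = 123, CXLVI = 146
611 - 123 = 488
488 - 146 = 342

CCCXLII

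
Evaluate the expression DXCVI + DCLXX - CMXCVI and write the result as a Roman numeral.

DXCVI = 596, DCLXX = 670, CMXCVI = 996
596 + 670 = 1266
1266 - 996 = 270

CCLXX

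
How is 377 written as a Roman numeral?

Convert 377 to Roman numerals:
  377 contains 3×100 (CCC)
  77 contains 1×50 (L)
  27 contains 2×10 (XX)
  7 contains 1×5 (V)
  2 contains 2×1 (II)

CCCLXXVII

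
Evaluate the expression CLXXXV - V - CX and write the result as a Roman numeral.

CLXXXV = 185, V = 5, CX = 110
185 - 5 = 180
180 - 110 = 70

LXX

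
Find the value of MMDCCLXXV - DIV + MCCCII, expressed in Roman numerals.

MMDCCLXXV = 2775, DIV = 504, MCCCII = 1302
2775 - 504 = 2271
2271 + 1302 = 3573

MMMDLXXIII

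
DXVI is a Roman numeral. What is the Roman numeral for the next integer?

DXVI = 516, so the next integer is 516 + 1 = 517

DXVII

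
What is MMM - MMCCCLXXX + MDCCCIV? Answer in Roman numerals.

MMM = 3000, MMCCCLXXX = 2380, MDCCCIV = 1804
3000 - 2380 = 620
620 + 1804 = 2424

MMCDXXIV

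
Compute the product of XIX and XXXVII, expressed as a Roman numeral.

XIX = 19
XXXVII = 37
19 × 37 = 703

DCCIII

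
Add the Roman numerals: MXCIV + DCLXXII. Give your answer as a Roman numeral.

MXCIV = 1094
DCLXXII = 672
1094 + 672 = 1766

MDCCLXVI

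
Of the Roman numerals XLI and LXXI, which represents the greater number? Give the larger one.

XLI = 41
LXXI = 71
71 is larger

LXXI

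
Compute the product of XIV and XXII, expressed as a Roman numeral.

XIV = 14
XXII = 22
14 × 22 = 308

CCCVIII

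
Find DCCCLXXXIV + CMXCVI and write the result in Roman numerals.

DCCCLXXXIV = 884
CMXCVI = 996
884 + 996 = 1880

MDCCCLXXX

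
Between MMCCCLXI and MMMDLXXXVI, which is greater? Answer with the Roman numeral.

MMCCCLXI = 2361
MMMDLXXXVI = 3586
3586 is larger

MMMDLXXXVI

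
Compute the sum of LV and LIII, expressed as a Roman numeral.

LV = 55
LIII = 53
55 + 53 = 108

CVIII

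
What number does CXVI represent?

CXVI: C=100, X=10, V=5, I=1
100 + 10 + 5 + 1 = 116

116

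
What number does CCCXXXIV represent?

CCCXXXIV: C=100, C=100, C=100, X=10, X=10, X=10, IV=4
100 + 100 + 100 + 10 + 10 + 10 + 4 = 334

334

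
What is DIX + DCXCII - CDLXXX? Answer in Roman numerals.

DIX = 509, DCXCII = 692, CDLXXX = 480
509 + 692 = 1201
1201 - 480 = 721

DCCXXI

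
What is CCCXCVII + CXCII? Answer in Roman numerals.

CCCXCVII = 397
CXCII = 192
397 + 192 = 589

DLXXXIX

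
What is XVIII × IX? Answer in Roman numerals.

XVIII = 18
IX = 9
18 × 9 = 162

CLXII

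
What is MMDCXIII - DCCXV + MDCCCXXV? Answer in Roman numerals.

MMDCXIII = 2613, DCCXV = 715, MDCCCXXV = 1825
2613 - 715 = 1898
1898 + 1825 = 3723

MMMDCCXXIII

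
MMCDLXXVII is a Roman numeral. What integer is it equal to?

MMCDLXXVII: M=1000, M=1000, CD=400, L=50, X=10, X=10, V=5, I=1, I=1
1000 + 1000 + 400 + 50 + 10 + 10 + 5 + 1 + 1 = 2477

2477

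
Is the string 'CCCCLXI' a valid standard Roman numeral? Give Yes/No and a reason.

'CCCCLXI': More than 3 consecutive C's

No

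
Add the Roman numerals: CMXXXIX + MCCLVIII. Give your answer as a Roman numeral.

CMXXXIX = 939
MCCLVIII = 1258
939 + 1258 = 2197

MMCXCVII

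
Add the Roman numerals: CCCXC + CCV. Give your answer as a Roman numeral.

CCCXC = 390
CCV = 205
390 + 205 = 595

DXCV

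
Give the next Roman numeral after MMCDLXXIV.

MMCDLXXIV = 2474, so the next integer is 2474 + 1 = 2475

MMCDLXXV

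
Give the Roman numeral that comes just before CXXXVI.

CXXXVI = 136, so the previous integer is 136 - 1 = 135

CXXXV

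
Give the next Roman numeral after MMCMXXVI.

MMCMXXVI = 2926, so the next integer is 2926 + 1 = 2927

MMCMXXVII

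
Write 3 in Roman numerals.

Convert 3 to Roman numerals:
  3 contains 3×1 (III)

III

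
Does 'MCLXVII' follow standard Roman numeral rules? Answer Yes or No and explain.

'MCLXVII': Check the rules: uses only the symbols I, V, X, L, C, D, M; no symbol is repeated more than three times in a row; V, L and D each appear at most once; no smaller symbol precedes a larger one (values never increase from left to right). Value: M (1000) + C (100) + L (50) + X (10) + V (5) + I (1) + I (1) = 1167. So it is a valid standard Roman numeral.

Yes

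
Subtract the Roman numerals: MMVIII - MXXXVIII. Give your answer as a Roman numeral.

MMVIII = 2008
MXXXVIII = 1038
2008 - 1038 = 970

CMLXX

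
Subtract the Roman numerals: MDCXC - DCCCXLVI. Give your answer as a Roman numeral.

MDCXC = 1690
DCCCXLVI = 846
1690 - 846 = 844

DCCCXLIV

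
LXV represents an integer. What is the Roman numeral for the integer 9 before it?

LXV = 65
65 - 9 = 56

LVI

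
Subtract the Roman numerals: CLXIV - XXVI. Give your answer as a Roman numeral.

CLXIV = 164
XXVI = 26
164 - 26 = 138

CXXXVIII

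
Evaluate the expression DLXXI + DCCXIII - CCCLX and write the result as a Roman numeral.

DLXXI = 571, DCCXIII = 713, CCCLX = 360
571 + 713 = 1284
1284 - 360 = 924

CMXXIV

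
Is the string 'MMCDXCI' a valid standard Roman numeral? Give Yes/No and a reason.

'MMCDXCI': Check the rules: uses only the symbols I, V, X, L, C, D, M; no symbol is repeated more than three times in a row; V, L and D each appear at most once; the only places a smaller symbol precedes a larger one are the allowed subtractive pairs CD, XC, the symbol right after such a pair (if any) is smaller than the pair's first symbol, and otherwise the values never increase from left to right. Value: M (1000) + M (1000) + CD (400) + XC (90) + I (1) = 2491. So it is a valid standard Roman numeral.

Yes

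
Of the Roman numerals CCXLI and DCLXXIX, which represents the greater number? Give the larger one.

CCXLI = 241
DCLXXIX = 679
679 is larger

DCLXXIX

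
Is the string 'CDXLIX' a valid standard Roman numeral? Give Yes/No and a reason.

'CDXLIX': Check the rules: uses only the symbols I, V, X, L, C, D, M; no symbol is repeated more than three times in a row; V, L and D each appear at most once; the only places a smaller symbol precedes a larger one are the allowed subtractive pairs CD, XL, IX, the symbol right after such a pair (if any) is smaller than the pair's first symbol, and otherwise the values never increase from left to right. Value: CD (400) + XL (40) + IX (9) = 449. So it is a valid standard Roman numeral.

Yes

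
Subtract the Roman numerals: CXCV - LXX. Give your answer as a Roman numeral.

CXCV = 195
LXX = 70
195 - 70 = 125

CXXV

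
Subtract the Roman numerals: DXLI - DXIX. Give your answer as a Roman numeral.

DXLI = 541
DXIX = 519
541 - 519 = 22

XXII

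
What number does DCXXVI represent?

DCXXVI: D=500, C=100, X=10, X=10, V=5, I=1
500 + 100 + 10 + 10 + 5 + 1 = 626

626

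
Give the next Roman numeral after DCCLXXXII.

DCCLXXXII = 782, so the next integer is 782 + 1 = 783

DCCLXXXIII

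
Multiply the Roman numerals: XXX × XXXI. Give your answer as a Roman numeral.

XXX = 30
XXXI = 31
30 × 31 = 930

CMXXX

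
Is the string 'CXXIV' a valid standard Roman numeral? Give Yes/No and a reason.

'CXXIV': Check the rules: uses only the symbols I, V, X, L, C, D, M; no symbol is repeated more than three times in a row; V, L and D each appear at most once; the only place a smaller symbol precedes a larger one is the allowed subtractive pair IV, the symbol right after such a pair (if any) is smaller than the pair's first symbol, and otherwise the values never increase from left to right. Value: C (100) + X (10) + X (10) + IV (4) = 124. So it is a valid standard Roman numeral.

Yes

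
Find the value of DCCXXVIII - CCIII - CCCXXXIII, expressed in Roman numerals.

DCCXXVIII = 728, CCIII = 203, CCCXXXIII = 333
728 - 203 = 525
525 - 333 = 192

CXCII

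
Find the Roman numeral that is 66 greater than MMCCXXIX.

MMCCXXIX = 2229
2229 + 66 = 2295

MMCCXCV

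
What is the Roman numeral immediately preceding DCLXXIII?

DCLXXIII = 673; previous is 672

DCLXXII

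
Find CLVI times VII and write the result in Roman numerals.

CLVI = 156
VII = 7
156 × 7 = 1092

MXCII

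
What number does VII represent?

VII: V=5, I=1, I=1
5 + 1 + 1 = 7

7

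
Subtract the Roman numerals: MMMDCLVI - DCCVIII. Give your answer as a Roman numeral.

MMMDCLVI = 3656
DCCVIII = 708
3656 - 708 = 2948

MMCMXLVIII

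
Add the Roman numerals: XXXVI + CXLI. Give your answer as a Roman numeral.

XXXVI = 36
CXLI = 141
36 + 141 = 177

CLXXVII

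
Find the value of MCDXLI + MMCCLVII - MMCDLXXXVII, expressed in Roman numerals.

MCDXLI = 1441, MMCCLVII = 2257, MMCDLXXXVII = 2487
1441 + 2257 = 3698
3698 - 2487 = 1211

MCCXI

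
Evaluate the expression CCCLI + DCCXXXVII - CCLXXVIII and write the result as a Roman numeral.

CCCLI = 351, DCCXXXVII = 737, CCLXXVIII = 278
351 + 737 = 1088
1088 - 278 = 810

DCCCX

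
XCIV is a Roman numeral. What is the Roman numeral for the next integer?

XCIV = 94, so the next integer is 94 + 1 = 95

XCV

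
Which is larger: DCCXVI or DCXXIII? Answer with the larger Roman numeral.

DCCXVI = 716
DCXXIII = 623
716 is larger

DCCXVI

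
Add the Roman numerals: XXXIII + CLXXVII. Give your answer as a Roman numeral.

XXXIII = 33
CLXXVII = 177
33 + 177 = 210

CCX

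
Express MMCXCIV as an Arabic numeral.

MMCXCIV: M=1000, M=1000, C=100, XC=90, IV=4
1000 + 1000 + 100 + 90 + 4 = 2194

2194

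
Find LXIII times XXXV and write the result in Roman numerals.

LXIII = 63
XXXV = 35
63 × 35 = 2205

MMCCV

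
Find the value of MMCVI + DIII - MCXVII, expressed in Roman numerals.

MMCVI = 2106, DIII = 503, MCXVII = 1117
2106 + 503 = 2609
2609 - 1117 = 1492

MCDXCII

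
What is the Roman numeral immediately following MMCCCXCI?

MMCCCXCI = 2391, so the next integer is 2391 + 1 = 2392

MMCCCXCII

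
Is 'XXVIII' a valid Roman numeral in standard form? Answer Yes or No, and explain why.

'XXVIII': Check the rules: uses only the symbols I, V, X, L, C, D, M; no symbol is repeated more than three times in a row; V, L and D each appear at most once; no smaller symbol precedes a larger one (values never increase from left to right). Value: X (10) + X (10) + V (5) + I (1) + I (1) + I (1) = 28. So it is a valid standard Roman numeral.

Yes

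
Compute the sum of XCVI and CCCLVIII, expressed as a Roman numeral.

XCVI = 96
CCCLVIII = 358
96 + 358 = 454

CDLIV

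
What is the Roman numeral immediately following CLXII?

CLXII = 162; next is 163

CLXIII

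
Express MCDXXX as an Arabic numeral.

MCDXXX: M=1000, CD=400, X=10, X=10, X=10
1000 + 400 + 10 + 10 + 10 = 1430

1430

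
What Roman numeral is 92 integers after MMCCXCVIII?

MMCCXCVIII = 2298
2298 + 92 = 2390

MMCCCXC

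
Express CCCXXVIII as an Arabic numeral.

CCCXXVIII: C=100, C=100, C=100, X=10, X=10, V=5, I=1, I=1, I=1
100 + 100 + 100 + 10 + 10 + 5 + 1 + 1 + 1 = 328

328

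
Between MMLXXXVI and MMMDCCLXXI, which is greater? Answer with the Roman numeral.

MMLXXXVI = 2086
MMMDCCLXXI = 3771
3771 is larger

MMMDCCLXXI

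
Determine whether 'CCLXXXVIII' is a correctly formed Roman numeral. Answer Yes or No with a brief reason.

'CCLXXXVIII': Check the rules: uses only the symbols I, V, X, L, C, D, M; no symbol is repeated more than three times in a row; V, L and D each appear at most once; no smaller symbol precedes a larger one (values never increase from left to right). Value: C (100) + C (100) + L (50) + X (10) + X (10) + X (10) + V (5) + I (1) + I (1) + I (1) = 288. So it is a valid standard Roman numeral.

Yes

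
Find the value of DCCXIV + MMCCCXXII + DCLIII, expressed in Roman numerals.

DCCXIV = 714, MMCCCXXII = 2322, DCLIII = 653
714 + 2322 = 3036
3036 + 653 = 3689

MMMDCLXXXIX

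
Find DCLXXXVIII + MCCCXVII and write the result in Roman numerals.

DCLXXXVIII = 688
MCCCXVII = 1317
688 + 1317 = 2005

MMV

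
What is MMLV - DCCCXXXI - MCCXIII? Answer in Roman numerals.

MMLV = 2055, DCCCXXXI = 831, MCCXIII = 1213
2055 - 831 = 1224
1224 - 1213 = 11

XI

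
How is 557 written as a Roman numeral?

Convert 557 to Roman numerals:
  557 contains 1×500 (D)
  57 contains 1×50 (L)
  7 contains 1×5 (V)
  2 contains 2×1 (II)

DLVII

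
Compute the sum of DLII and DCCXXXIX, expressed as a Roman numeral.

DLII = 552
DCCXXXIX = 739
552 + 739 = 1291

MCCXCI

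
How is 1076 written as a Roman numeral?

Convert 1076 to Roman numerals:
  1076 contains 1×1000 (M)
  76 contains 1×50 (L)
  26 contains 2×10 (XX)
  6 contains 1×5 (V)
  1 contains 1×1 (I)

MLXXVI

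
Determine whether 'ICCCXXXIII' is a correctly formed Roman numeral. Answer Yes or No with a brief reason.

'ICCCXXXIII': Invalid subtractive combination: IC

No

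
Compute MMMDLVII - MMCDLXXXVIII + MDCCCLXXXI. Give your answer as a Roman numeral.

MMMDLVII = 3557, MMCDLXXXVIII = 2488, MDCCCLXXXI = 1881
3557 - 2488 = 1069
1069 + 1881 = 2950

MMCML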